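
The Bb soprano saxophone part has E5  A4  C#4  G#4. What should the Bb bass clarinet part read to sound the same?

E6 A5 C#5 G#5

First find concert pitch: the Bb soprano saxophone sounds a major second below written, so E5 A4 C#4 G#4 sounds D5 G4 B3 F#4.
Then write for Bb bass clarinet: it sounds a major ninth below written, so the part must be a major ninth above concert.
D5 → E6
G4 → A5
B3 → C#5
F#4 → G#5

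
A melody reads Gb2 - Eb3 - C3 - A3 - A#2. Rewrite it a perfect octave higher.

Gb3 Eb4 C4 A4 A#3

A perfect octave up from Gb2 gives Gb3.
A perfect octave up from Eb3 gives Eb4.
A perfect octave up from C3 gives C4.
A perfect octave up from A3 gives A4.
A#2: an octave up reaches A, and 12 semitones makes it A#3.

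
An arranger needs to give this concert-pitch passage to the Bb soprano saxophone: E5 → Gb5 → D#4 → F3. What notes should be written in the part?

F#5 Ab5 E#4 G3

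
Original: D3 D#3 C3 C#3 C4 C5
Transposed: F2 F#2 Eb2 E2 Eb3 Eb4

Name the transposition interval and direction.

Take the first pair: D3 → F2. D to F spans 6 letter names, so the interval is some kind of sixth.
F2 to D3 is 9 semitones, which makes it a major sixth; the second version is lower, so the direction is down.
Checking another pair — C5 → Eb4 — gives the same interval.

down a major sixth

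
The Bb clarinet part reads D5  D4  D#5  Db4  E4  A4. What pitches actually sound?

Written C4 on the Bb clarinet sounds as Bb3, a major second lower; apply that shift to every note.
D5 gives C5
D4 gives C4
D#5 gives C#5
Db4 gives Cb4
E4 gives D4
A4 gives G4

C5 C4 C#5 Cb4 D4 G4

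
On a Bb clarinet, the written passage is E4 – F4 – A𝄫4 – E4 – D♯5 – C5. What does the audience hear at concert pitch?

D4 Eb4 Gbb4 D4 C#5 Bb4

Written C4 on the Bb clarinet sounds as Bb3, a major second lower; apply that shift to every note.
E4 → D4
F4 → Eb4
Abb4 → Gbb4
E4 → D4
D#5 → C#5
C5 → Bb4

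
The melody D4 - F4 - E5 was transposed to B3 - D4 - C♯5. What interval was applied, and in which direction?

down a minor third

Take the first pair: D4 → B3. D to B spans 3 letter names, so the interval is some kind of third.
B3 to D4 is 3 semitones, which makes it a minor third; the second version is lower, so the direction is down.
Checking another pair — E5 → C#5 — gives the same interval.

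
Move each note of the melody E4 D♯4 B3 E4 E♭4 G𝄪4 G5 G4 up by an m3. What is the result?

E4 to G4
D#4 to F#4
B3 to D4
E4 to G4
Eb4 to Gb4
G##4 to B#4
G5 to Bb5
G4 to Bb4

G4 F#4 D4 G4 Gb4 B#4 Bb5 Bb4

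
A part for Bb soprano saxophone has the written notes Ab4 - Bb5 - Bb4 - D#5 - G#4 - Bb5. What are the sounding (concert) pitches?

Gb4 Ab5 Ab4 C#5 F#4 Ab5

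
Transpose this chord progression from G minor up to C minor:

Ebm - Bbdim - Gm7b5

G minor up to C minor is a perfect fourth; each chord root moves by that interval while the quality stays the same.
Ebm: root Eb up a perfect fourth → Ab, giving Abm.
Bbdim: root Bb up a perfect fourth → Eb, giving Ebdim.
Gm7b5: root G up a perfect fourth → C, giving Cm7b5.

Abm Ebdim Cm7b5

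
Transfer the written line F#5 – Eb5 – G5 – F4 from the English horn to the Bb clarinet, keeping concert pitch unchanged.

C#5 Bb4 D5 C4

First find concert pitch: the English horn sounds a perfect fifth below written, so F#5 Eb5 G5 F4 sounds B4 Ab4 C5 Bb3.
Then write for Bb clarinet: it sounds a major second below written, so the part must be a major second above concert.
B4 → C#5
Ab4 → Bb4
C5 → D5
Bb3 → C4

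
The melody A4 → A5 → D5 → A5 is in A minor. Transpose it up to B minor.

A minor to B minor up is a major second, so every note moves up by that interval.
A4 gives B4
A5 gives B5
D5 gives E5
A5 gives B5

B4 B5 E5 B5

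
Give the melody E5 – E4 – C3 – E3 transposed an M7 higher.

D#6 D#5 B3 D#4

E5 -> D#6
E4 -> D#5
C3 -> B3
E3 -> D#4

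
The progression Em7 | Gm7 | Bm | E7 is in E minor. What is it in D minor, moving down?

E minor down to D minor is a major second; each chord root moves by that interval while the quality stays the same.
Em7: root E down a major second → D, giving Dm7.
Gm7: root G down a major second → F, giving Fm7.
Bm: root B down a major second → A, giving Am.
E7: root E down a major second → D, giving D7.

Dm7 Fm7 Am D7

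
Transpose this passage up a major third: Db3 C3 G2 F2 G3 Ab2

F3 E3 B2 A2 B3 C3

Db3 up a major third is F3.
A major third up from C3 gives E3.
G2 up a major third is B2.
F2: a third up reaches A, and 4 semitones makes it A2.
G3 up a major third is B3.
Ab2 up a major third is C3.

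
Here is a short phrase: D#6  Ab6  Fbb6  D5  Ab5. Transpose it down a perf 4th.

A#5 Eb6 Cbb6 A4 Eb5

D#6 down a perfect fourth is A#5.
A perfect fourth down from Ab6 gives Eb6.
A perfect fourth down from Fbb6 gives Cbb6.
A perfect fourth down from D5 gives A4.
Ab5: a fourth down reaches E, and 5 semitones makes it Eb5.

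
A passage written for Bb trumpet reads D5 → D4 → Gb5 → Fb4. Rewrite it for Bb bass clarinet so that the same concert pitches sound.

First find concert pitch: the Bb trumpet sounds a major second below written, so D5 D4 Gb5 Fb4 sounds C5 C4 Fb5 Ebb4.
Then write for Bb bass clarinet: it sounds a major ninth below written, so the part must be a major ninth above concert.
C5 → D6
C4 → D5
Fb5 → Gb6
Ebb4 → Fb5

D6 D5 Gb6 Fb5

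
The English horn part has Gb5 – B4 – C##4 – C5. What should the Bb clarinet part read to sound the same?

Db5 F#4 G##3 G4

First find concert pitch: the English horn sounds a perfect fifth below written, so Gb5 B4 C##4 C5 sounds Cb5 E4 F##3 F4.
Then write for Bb clarinet: it sounds a major second below written, so the part must be a major second above concert.
Cb5 → Db5
E4 → F#4
F##3 → G##3
F4 → G4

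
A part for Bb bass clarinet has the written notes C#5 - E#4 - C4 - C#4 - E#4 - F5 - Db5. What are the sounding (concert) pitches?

Written C4 on the Bb bass clarinet sounds as Bb2, a major ninth lower; apply that shift to every note.
C#5 becomes B3
E#4 becomes D#3
C4 becomes Bb2
C#4 becomes B2
E#4 becomes D#3
F5 becomes Eb4
Db5 becomes Cb4

B3 D#3 Bb2 B2 D#3 Eb4 Cb4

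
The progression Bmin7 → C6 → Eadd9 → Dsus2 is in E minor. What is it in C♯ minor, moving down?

G#min7 A6 C#add9 Bsus2

E minor down to C♯ minor is a minor third; each chord root moves by that interval while the quality stays the same.
Bmin7: root B down a minor third → G#, giving G#min7.
C6: root C down a minor third → A, giving A6.
Eadd9: root E down a minor third → C#, giving C#add9.
Dsus2: root D down a minor third → B, giving Bsus2.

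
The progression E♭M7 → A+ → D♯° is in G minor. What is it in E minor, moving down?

G minor down to E minor is a minor third; each chord root moves by that interval while the quality stays the same.
E♭M7: root E♭ down a minor third → C, giving CM7.
A+: root A down a minor third → F#, giving F#+.
D♯°: root D♯ down a minor third → B#, giving B#°.

CM7 F#+ B#°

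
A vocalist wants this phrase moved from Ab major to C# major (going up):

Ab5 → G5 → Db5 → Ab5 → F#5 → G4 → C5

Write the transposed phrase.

C#6 B#5 F#5 C#6 A##5 B#4 E#5

From Ab up to C# is an augmented third; apply that to each pitch.
Ab5 gives C#6
G5 gives B#5
Db5 gives F#5
Ab5 gives C#6
F#5 gives A##5
G4 gives B#4
C5 gives E#5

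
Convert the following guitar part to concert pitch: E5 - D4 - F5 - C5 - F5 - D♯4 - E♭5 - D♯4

The guitar sounds a perfect octave below written, so transpose each written note down a perfect octave.
E5 to E4
D4 to D3
F5 to F4
C5 to C4
F5 to F4
D#4 to D#3
Eb5 to Eb4
D#4 to D#3

E4 D3 F4 C4 F4 D#3 Eb4 D#3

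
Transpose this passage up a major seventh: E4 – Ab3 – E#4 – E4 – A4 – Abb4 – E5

D#5 G4 D##5 D#5 G#5 Gb5 D#6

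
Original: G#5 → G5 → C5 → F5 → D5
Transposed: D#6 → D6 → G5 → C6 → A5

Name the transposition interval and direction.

Take the first pair: G#5 → D#6. G to D spans 5 letter names, so the interval is some kind of fifth.
G#5 to D#6 is 7 semitones, which makes it a perfect fifth; the second version is higher, so the direction is up.
Checking another pair — D5 → A5 — gives the same interval.

up a perfect fifth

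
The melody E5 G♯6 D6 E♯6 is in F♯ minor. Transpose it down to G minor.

F4 A5 Eb5 F#5

F♯ minor to G minor down is a major seventh, so every note moves down by that interval.
E5 to F4
G#6 to A5
D6 to Eb5
E#6 to F#5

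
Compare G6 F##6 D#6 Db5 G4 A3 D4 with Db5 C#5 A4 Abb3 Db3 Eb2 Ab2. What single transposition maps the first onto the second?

Take the first pair: G6 → Db5. G to D spans 11 letter names, so the interval is some kind of eleventh.
Db5 to G6 is 18 semitones, which makes it an augmented eleventh; the second version is lower, so the direction is down.
Checking another pair — D4 → Ab2 — gives the same interval.

down an augmented eleventh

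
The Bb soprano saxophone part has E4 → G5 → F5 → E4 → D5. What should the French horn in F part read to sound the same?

A4 C6 Bb5 A4 G5

First find concert pitch: the Bb soprano saxophone sounds a major second below written, so E4 G5 F5 E4 D5 sounds D4 F5 Eb5 D4 C5.
Then write for French horn in F: it sounds a perfect fifth below written, so the part must be a perfect fifth above concert.
D4 → A4
F5 → C6
Eb5 → Bb5
D4 → A4
C5 → G5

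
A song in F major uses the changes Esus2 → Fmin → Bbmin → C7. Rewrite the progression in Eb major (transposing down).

Dsus2 Ebmin Abmin Bb7

F major down to Eb major is a major second; each chord root moves by that interval while the quality stays the same.
Esus2: root E down a major second → D, giving Dsus2.
Fmin: root F down a major second → Eb, giving Ebmin.
Bbmin: root Bb down a major second → Ab, giving Abmin.
C7: root C down a major second → Bb, giving Bb7.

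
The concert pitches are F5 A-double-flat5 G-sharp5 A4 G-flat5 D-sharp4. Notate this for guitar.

F6 Abb6 G#6 A5 Gb6 D#5

Written C4 sounds as C3 on the guitar, so concert pitches are written a perfect octave up.
F5 -> F6
Abb5 -> Abb6
G#5 -> G#6
A4 -> A5
Gb5 -> Gb6
D#4 -> D#5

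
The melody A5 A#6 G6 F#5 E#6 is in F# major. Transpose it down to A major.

F# major to A major down is a major sixth, so every note moves down by that interval.
A5 becomes C5
A#6 becomes C#6
G6 becomes Bb5
F#5 becomes A4
E#6 becomes G#5

C5 C#6 Bb5 A4 G#5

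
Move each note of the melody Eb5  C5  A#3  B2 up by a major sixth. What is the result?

C6 A5 F##4 G#3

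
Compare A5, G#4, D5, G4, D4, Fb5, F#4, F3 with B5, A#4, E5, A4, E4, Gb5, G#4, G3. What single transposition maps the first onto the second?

From A5 to B5 is 2 letter names — a second of some quality.
A5 to B5 is 2 semitones, which makes it a major second; the second version is higher, so the direction is up.
Checking another pair — F3 → G3 — gives the same interval.

up a major second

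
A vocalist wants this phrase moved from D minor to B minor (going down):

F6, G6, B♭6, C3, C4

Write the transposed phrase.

D6 E6 G6 A2 A3

From D down to B is a minor third; apply that to each pitch.
F6 -> D6
G6 -> E6
Bb6 -> G6
C3 -> A2
C4 -> A3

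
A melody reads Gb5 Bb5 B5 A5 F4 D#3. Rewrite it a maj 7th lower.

Abb4 Cb5 C5 Bb4 Gb3 E2

Gb5 becomes Abb4
Bb5 becomes Cb5
B5 becomes C5
A5 becomes Bb4
F4 becomes Gb3
D#3 becomes E2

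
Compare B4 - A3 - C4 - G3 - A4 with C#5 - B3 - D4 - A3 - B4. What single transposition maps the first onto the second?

up a major second

Take the first pair: B4 → C#5. B to C spans 2 letter names, so the interval is some kind of second.
B4 to C#5 is 2 semitones, which makes it a major second; the second version is higher, so the direction is up.
Checking another pair — A4 → B4 — gives the same interval.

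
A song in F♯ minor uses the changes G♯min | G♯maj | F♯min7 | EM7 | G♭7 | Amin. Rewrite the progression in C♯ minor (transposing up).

D#min D#maj C#min7 BM7 Db7 Emin

F♯ minor up to C♯ minor is a perfect fifth; each chord root moves by that interval while the quality stays the same.
G♯min: root G♯ up a perfect fifth → D#, giving D#min.
G♯maj: root G♯ up a perfect fifth → D#, giving D#maj.
F♯min7: root F♯ up a perfect fifth → C#, giving C#min7.
EM7: root E up a perfect fifth → B, giving BM7.
G♭7: root G♭ up a perfect fifth → Db, giving Db7.
Amin: root A up a perfect fifth → E, giving Emin.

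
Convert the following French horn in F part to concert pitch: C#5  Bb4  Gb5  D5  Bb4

The French horn in F sounds a perfect fifth below written, so transpose each written note down a perfect fifth.
C#5 to F#4
Bb4 to Eb4
Gb5 to Cb5
D5 to G4
Bb4 to Eb4

F#4 Eb4 Cb5 G4 Eb4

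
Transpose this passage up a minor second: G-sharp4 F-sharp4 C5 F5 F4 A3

A4 G4 Db5 Gb5 Gb4 Bb3

G#4 → A4
F#4 → G4
C5 → Db5
F5 → Gb5
F4 → Gb4
A3 → Bb3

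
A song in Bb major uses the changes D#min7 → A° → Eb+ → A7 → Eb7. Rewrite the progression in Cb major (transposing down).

Emin7 Bb° Fb+ Bb7 Fb7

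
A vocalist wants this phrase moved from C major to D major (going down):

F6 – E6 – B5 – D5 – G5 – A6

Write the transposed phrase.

C major to D major down is a minor seventh, so every note moves down by that interval.
F6 gives G5
E6 gives F#5
B5 gives C#5
D5 gives E4
G5 gives A4
A6 gives B5

G5 F#5 C#5 E4 A4 B5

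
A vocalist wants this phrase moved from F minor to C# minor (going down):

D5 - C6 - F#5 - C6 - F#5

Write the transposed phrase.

From F down to C# is a diminished fourth; apply that to each pitch.
D5 -> A#4
C6 -> G#5
F#5 -> C##5
C6 -> G#5
F#5 -> C##5

A#4 G#5 C##5 G#5 C##5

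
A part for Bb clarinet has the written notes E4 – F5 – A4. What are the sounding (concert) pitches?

D4 Eb5 G4

The Bb clarinet sounds a major second below written, so transpose each written note down a major second.
E4 -> D4
F5 -> Eb5
A4 -> G4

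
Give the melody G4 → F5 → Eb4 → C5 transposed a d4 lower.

D#4 C#5 B3 G#4

G4 -> D#4
F5 -> C#5
Eb4 -> B3
C5 -> G#4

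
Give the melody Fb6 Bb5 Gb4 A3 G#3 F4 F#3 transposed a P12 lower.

Fb6 to Bbb4
Bb5 to Eb4
Gb4 to Cb3
A3 to D2
G#3 to C#2
F4 to Bb2
F#3 to B1

Bbb4 Eb4 Cb3 D2 C#2 Bb2 B1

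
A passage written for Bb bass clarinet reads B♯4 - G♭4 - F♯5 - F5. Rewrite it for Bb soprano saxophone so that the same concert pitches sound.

First find concert pitch: the Bb bass clarinet sounds a major ninth below written, so B♯4 G♭4 F♯5 F5 sounds A#3 Fb3 E4 Eb4.
Then write for Bb soprano saxophone: it sounds a major second below written, so the part must be a major second above concert.
A#3 → B#3
Fb3 → Gb3
E4 → F#4
Eb4 → F4

B#3 Gb3 F#4 F4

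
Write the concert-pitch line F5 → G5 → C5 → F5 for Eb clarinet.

Written C4 sounds as Eb4 on the Eb clarinet, so concert pitches are written a minor third down.
F5 to D5
G5 to E5
C5 to A4
F5 to D5

D5 E5 A4 D5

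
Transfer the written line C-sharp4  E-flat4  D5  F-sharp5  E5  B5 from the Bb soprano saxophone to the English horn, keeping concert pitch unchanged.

F#4 Ab4 G5 B5 A5 E6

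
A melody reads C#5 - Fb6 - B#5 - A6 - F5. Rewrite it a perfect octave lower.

C#4 Fb5 B#4 A5 F4

C#5: an octave down reaches C, and 12 semitones makes it C#4.
Fb6: an octave down reaches F, and 12 semitones makes it Fb5.
A perfect octave down from B#5 gives B#4.
A6 down a perfect octave is A5.
A perfect octave down from F5 gives F4.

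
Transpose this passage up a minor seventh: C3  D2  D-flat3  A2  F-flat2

C3 up a minor seventh is Bb3.
D2 up a minor seventh is C3.
A minor seventh up from Db3 gives Cb4.
A minor seventh up from A2 gives G3.
Fb2 up a minor seventh is Ebb3.

Bb3 C3 Cb4 G3 Ebb3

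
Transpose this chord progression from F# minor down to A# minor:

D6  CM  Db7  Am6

F# minor down to A# minor is a minor sixth; each chord root moves by that interval while the quality stays the same.
D6: root D down a minor sixth → F#, giving F#6.
CM: root C down a minor sixth → E, giving EM.
Db7: root Db down a minor sixth → F, giving F7.
Am6: root A down a minor sixth → C#, giving C#m6.

F#6 EM F7 C#m6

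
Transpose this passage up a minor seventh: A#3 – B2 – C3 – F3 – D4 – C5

G#4 A3 Bb3 Eb4 C5 Bb5

A#3 up a minor seventh is G#4.
B2: a seventh up reaches A, and 10 semitones makes it A3.
A minor seventh up from C3 gives Bb3.
A minor seventh up from F3 gives Eb4.
D4: a seventh up reaches C, and 10 semitones makes it C5.
C5: a seventh up reaches B, and 10 semitones makes it Bb5.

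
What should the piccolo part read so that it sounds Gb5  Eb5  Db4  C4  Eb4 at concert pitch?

Gb4 Eb4 Db3 C3 Eb3

The piccolo sounds a perfect octave above written, so the written part must be a perfect octave below concert — transpose each note down.
Gb5 -> Gb4
Eb5 -> Eb4
Db4 -> Db3
C4 -> C3
Eb4 -> Eb3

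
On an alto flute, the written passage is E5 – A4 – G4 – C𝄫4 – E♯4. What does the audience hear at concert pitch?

Written C4 on the alto flute sounds as G3, a perfect fourth lower; apply that shift to every note.
E5 -> B4
A4 -> E4
G4 -> D4
Cbb4 -> Gbb3
E#4 -> B#3

B4 E4 D4 Gbb3 B#3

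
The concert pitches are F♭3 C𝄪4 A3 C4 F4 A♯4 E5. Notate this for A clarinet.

Abb3 E#4 C4 Eb4 Ab4 C#5 G5

The A clarinet sounds a minor third below written, so the written part must be a minor third above concert — transpose each note up.
Fb3 -> Abb3
C##4 -> E#4
A3 -> C4
C4 -> Eb4
F4 -> Ab4
A#4 -> C#5
E5 -> G5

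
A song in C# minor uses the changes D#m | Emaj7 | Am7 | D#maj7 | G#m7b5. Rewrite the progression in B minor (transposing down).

C#m Dmaj7 Gm7 C#maj7 F#m7b5

C# minor down to B minor is a major second; each chord root moves by that interval while the quality stays the same.
D#m: root D# down a major second → C#, giving C#m.
Emaj7: root E down a major second → D, giving Dmaj7.
Am7: root A down a major second → G, giving Gm7.
D#maj7: root D# down a major second → C#, giving C#maj7.
G#m7b5: root G# down a major second → F#, giving F#m7b5.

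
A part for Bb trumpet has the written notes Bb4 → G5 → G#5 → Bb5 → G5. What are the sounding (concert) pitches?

The Bb trumpet sounds a major second below written, so transpose each written note down a major second.
Bb4 gives Ab4
G5 gives F5
G#5 gives F#5
Bb5 gives Ab5
G5 gives F5

Ab4 F5 F#5 Ab5 F5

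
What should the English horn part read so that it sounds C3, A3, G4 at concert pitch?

G3 E4 D5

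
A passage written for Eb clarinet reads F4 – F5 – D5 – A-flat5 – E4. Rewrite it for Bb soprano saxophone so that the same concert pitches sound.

Bb4 Bb5 G5 Db6 A4

First find concert pitch: the Eb clarinet sounds a minor third above written, so F4 F5 D5 A-flat5 E4 sounds Ab4 Ab5 F5 Cb6 G4.
Then write for Bb soprano saxophone: it sounds a major second below written, so the part must be a major second above concert.
Ab4 → Bb4
Ab5 → Bb5
F5 → G5
Cb6 → Db6
G4 → A4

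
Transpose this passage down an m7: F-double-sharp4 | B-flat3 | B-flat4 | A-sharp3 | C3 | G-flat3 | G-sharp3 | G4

F##4 down a minor seventh is G##3.
Bb3: a seventh down reaches C, and 10 semitones makes it C3.
Bb4 down a minor seventh is C4.
A#3 down a minor seventh is B#2.
C3 down a minor seventh is D2.
Gb3: a seventh down reaches A, and 10 semitones makes it Ab2.
G#3 down a minor seventh is A#2.
A minor seventh down from G4 gives A3.

G##3 C3 C4 B#2 D2 Ab2 A#2 A3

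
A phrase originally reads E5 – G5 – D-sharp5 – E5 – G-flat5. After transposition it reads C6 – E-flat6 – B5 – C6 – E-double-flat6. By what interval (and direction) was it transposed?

up a minor sixth

From E5 to C6 is 6 letter names — a sixth of some quality.
E5 to C6 is 8 semitones, which makes it a minor sixth; the second version is higher, so the direction is up.
Checking another pair — Gb5 → Ebb6 — gives the same interval.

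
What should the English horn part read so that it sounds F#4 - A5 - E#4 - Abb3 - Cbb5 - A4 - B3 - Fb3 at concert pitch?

C#5 E6 B#4 Ebb4 Gbb5 E5 F#4 Cb4

The English horn sounds a perfect fifth below written, so the written part must be a perfect fifth above concert — transpose each note up.
F#4 becomes C#5
A5 becomes E6
E#4 becomes B#4
Abb3 becomes Ebb4
Cbb5 becomes Gbb5
A4 becomes E5
B3 becomes F#4
Fb3 becomes Cb4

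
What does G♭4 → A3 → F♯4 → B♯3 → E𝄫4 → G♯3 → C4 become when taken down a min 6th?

Gb4 down a minor sixth is Bb3.
A3 down a minor sixth is C#3.
F#4 down a minor sixth is A#3.
B#3: a sixth down reaches D, and 8 semitones makes it D##3.
Ebb4: a sixth down reaches G, and 8 semitones makes it Gb3.
G#3: a sixth down reaches B, and 8 semitones makes it B#2.
A minor sixth down from C4 gives E3.

Bb3 C#3 A#3 D##3 Gb3 B#2 E3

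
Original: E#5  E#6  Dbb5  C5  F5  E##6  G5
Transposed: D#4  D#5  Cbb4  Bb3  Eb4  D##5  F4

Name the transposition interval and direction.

down a major ninth

Take the first pair: E#5 → D#4. E to D spans 9 letter names, so the interval is some kind of ninth.
D#4 to E#5 is 14 semitones, which makes it a major ninth; the second version is lower, so the direction is down.
Checking another pair — G5 → F4 — gives the same interval.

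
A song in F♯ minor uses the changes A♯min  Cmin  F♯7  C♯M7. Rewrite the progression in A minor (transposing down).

C#min Ebmin A7 EM7

F♯ minor down to A minor is a major sixth; each chord root moves by that interval while the quality stays the same.
A♯min: root A♯ down a major sixth → C#, giving C#min.
Cmin: root C down a major sixth → Eb, giving Ebmin.
F♯7: root F♯ down a major sixth → A, giving A7.
C♯M7: root C♯ down a major sixth → E, giving EM7.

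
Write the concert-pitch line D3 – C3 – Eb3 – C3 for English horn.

The English horn sounds a perfect fifth below written, so the written part must be a perfect fifth above concert — transpose each note up.
D3 to A3
C3 to G3
Eb3 to Bb3
C3 to G3

A3 G3 Bb3 G3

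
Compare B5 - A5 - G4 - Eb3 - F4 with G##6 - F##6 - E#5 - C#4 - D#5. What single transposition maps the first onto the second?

up an augmented sixth

From B5 to G##6 is 6 letter names — a sixth of some quality.
B5 to G##6 is 10 semitones, which makes it an augmented sixth; the second version is higher, so the direction is up.
Checking another pair — F4 → D#5 — gives the same interval.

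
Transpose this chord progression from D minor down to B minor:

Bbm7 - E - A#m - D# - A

Gm7 C# F##m B# F#

D minor down to B minor is a minor third; each chord root moves by that interval while the quality stays the same.
Bbm7: root Bb down a minor third → G, giving Gm7.
E: root E down a minor third → C#, giving C#.
A#m: root A# down a minor third → F##, giving F##m.
D#: root D# down a minor third → B#, giving B#.
A: root A down a minor third → F#, giving F#.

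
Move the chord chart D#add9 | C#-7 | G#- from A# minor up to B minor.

A# minor up to B minor is a minor second; each chord root moves by that interval while the quality stays the same.
D#add9: root D# up a minor second → E, giving Eadd9.
C#-7: root C# up a minor second → D, giving D-7.
G#-: root G# up a minor second → A, giving A-.

Eadd9 D-7 A-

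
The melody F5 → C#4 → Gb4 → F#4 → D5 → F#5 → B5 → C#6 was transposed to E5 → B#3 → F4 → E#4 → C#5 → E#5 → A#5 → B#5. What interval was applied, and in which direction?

Take the first pair: F5 → E5. F to E spans 2 letter names, so the interval is some kind of second.
E5 to F5 is 1 semitone, which makes it a minor second; the second version is lower, so the direction is down.
Checking another pair — C#6 → B#5 — gives the same interval.

down a minor second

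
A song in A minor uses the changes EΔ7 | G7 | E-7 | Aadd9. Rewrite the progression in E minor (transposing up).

BΔ7 D7 B-7 Eadd9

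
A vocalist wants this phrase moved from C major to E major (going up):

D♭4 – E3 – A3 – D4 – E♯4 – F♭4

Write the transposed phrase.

C major to E major up is a major third, so every note moves up by that interval.
Db4 to F4
E3 to G#3
A3 to C#4
D4 to F#4
E#4 to G##4
Fb4 to Ab4

F4 G#3 C#4 F#4 G##4 Ab4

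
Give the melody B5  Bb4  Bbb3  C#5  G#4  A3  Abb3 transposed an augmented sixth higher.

G##6 G#5 G4 A##5 E##5 F##4 F4

B5 to G##6
Bb4 to G#5
Bbb3 to G4
C#5 to A##5
G#4 to E##5
A3 to F##4
Abb3 to F4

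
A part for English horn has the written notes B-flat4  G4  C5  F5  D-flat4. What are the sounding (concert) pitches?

The English horn sounds a perfect fifth below written, so transpose each written note down a perfect fifth.
Bb4 gives Eb4
G4 gives C4
C5 gives F4
F5 gives Bb4
Db4 gives Gb3

Eb4 C4 F4 Bb4 Gb3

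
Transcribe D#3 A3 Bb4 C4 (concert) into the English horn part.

A#3 E4 F5 G4

The English horn sounds a perfect fifth below written, so the written part must be a perfect fifth above concert — transpose each note up.
D#3 → A#3
A3 → E4
Bb4 → F5
C4 → G4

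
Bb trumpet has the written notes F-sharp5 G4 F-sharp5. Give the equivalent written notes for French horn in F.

First find concert pitch: the Bb trumpet sounds a major second below written, so F-sharp5 G4 F-sharp5 sounds E5 F4 E5.
Then write for French horn in F: it sounds a perfect fifth below written, so the part must be a perfect fifth above concert.
E5 → B5
F4 → C5
E5 → B5

B5 C5 B5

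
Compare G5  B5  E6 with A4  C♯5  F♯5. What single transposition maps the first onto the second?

Take the first pair: G5 → A4. G to A spans 7 letter names, so the interval is some kind of seventh.
A4 to G5 is 10 semitones, which makes it a minor seventh; the second version is lower, so the direction is down.
Checking another pair — E6 → F#5 — gives the same interval.

down a minor seventh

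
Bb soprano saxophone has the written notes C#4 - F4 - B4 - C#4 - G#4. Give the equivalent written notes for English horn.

First find concert pitch: the Bb soprano saxophone sounds a major second below written, so C#4 F4 B4 C#4 G#4 sounds B3 Eb4 A4 B3 F#4.
Then write for English horn: it sounds a perfect fifth below written, so the part must be a perfect fifth above concert.
B3 → F#4
Eb4 → Bb4
A4 → E5
B3 → F#4
F#4 → C#5

F#4 Bb4 E5 F#4 C#5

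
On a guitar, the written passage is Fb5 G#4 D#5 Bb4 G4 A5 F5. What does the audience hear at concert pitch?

Fb4 G#3 D#4 Bb3 G3 A4 F4

Written C4 on the guitar sounds as C3, a perfect octave lower; apply that shift to every note.
Fb5 → Fb4
G#4 → G#3
D#5 → D#4
Bb4 → Bb3
G4 → G3
A5 → A4
F5 → F4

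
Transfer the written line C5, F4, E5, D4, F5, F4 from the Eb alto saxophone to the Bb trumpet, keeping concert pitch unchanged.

F4 Bb3 A4 G3 Bb4 Bb3

First find concert pitch: the Eb alto saxophone sounds a major sixth below written, so C5 F4 E5 D4 F5 F4 sounds Eb4 Ab3 G4 F3 Ab4 Ab3.
Then write for Bb trumpet: it sounds a major second below written, so the part must be a major second above concert.
Eb4 → F4
Ab3 → Bb3
G4 → A4
F3 → G3
Ab4 → Bb4
Ab3 → Bb3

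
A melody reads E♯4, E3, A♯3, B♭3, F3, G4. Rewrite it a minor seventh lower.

F##3 F#2 B#2 C3 G2 A3

E#4 down a minor seventh is F##3.
A minor seventh down from E3 gives F#2.
A minor seventh down from A#3 gives B#2.
Bb3: a seventh down reaches C, and 10 semitones makes it C3.
F3: a seventh down reaches G, and 10 semitones makes it G2.
G4 down a minor seventh is A3.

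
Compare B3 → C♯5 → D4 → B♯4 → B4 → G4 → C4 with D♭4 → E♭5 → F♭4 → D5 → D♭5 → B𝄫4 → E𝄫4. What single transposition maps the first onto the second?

From B3 to Db4 is 3 letter names — a third of some quality.
B3 to Db4 is 2 semitones, which makes it a diminished third; the second version is higher, so the direction is up.
Checking another pair — C4 → Ebb4 — gives the same interval.

up a diminished third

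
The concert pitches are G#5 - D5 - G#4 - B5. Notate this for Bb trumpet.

A#5 E5 A#4 C#6

The Bb trumpet sounds a major second below written, so the written part must be a major second above concert — transpose each note up.
G#5 → A#5
D5 → E5
G#4 → A#4
B5 → C#6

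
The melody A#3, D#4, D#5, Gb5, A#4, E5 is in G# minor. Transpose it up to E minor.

F#4 B4 B5 Ebb6 F#5 C6

From G# up to E is a minor sixth; apply that to each pitch.
A#3 -> F#4
D#4 -> B4
D#5 -> B5
Gb5 -> Ebb6
A#4 -> F#5
E5 -> C6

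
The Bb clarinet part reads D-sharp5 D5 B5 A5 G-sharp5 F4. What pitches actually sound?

C#5 C5 A5 G5 F#5 Eb4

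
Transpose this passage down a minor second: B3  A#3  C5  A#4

B3: a second down reaches A, and 1 semitone makes it A#3.
A#3 down a minor second is G##3.
C5: a second down reaches B, and 1 semitone makes it B4.
A minor second down from A#4 gives G##4.

A#3 G##3 B4 G##4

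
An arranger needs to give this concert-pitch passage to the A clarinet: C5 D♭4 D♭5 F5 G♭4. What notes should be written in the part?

Written C4 sounds as A3 on the A clarinet, so concert pitches are written a minor third up.
C5 to Eb5
Db4 to Fb4
Db5 to Fb5
F5 to Ab5
Gb4 to Bbb4

Eb5 Fb4 Fb5 Ab5 Bbb4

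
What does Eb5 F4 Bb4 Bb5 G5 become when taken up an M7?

D6 E5 A5 A6 F#6

Eb5 → D6
F4 → E5
Bb4 → A5
Bb5 → A6
G5 → F#6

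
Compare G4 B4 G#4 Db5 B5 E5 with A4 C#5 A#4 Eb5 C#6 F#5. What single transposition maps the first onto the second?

Take the first pair: G4 → A4. G to A spans 2 letter names, so the interval is some kind of second.
G4 to A4 is 2 semitones, which makes it a major second; the second version is higher, so the direction is up.
Checking another pair — E5 → F#5 — gives the same interval.

up a major second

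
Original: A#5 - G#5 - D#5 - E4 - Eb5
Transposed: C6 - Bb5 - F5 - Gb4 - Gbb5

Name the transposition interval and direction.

up a diminished third

Take the first pair: A#5 → C6. A to C spans 3 letter names, so the interval is some kind of third.
A#5 to C6 is 2 semitones, which makes it a diminished third; the second version is higher, so the direction is up.
Checking another pair — Eb5 → Gbb5 — gives the same interval.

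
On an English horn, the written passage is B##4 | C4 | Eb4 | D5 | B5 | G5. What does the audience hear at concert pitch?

E##4 F3 Ab3 G4 E5 C5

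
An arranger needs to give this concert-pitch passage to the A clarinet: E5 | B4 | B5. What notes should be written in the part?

G5 D5 D6

Written C4 sounds as A3 on the A clarinet, so concert pitches are written a minor third up.
E5 to G5
B4 to D5
B5 to D6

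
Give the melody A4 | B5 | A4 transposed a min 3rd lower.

F#4 G#5 F#4

A4 to F#4
B5 to G#5
A4 to F#4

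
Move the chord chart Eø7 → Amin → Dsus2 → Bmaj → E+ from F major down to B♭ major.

Aø7 Dmin Gsus2 Emaj A+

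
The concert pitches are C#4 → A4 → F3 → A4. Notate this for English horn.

G#4 E5 C4 E5

Written C4 sounds as F3 on the English horn, so concert pitches are written a perfect fifth up.
C#4 -> G#4
A4 -> E5
F3 -> C4
A4 -> E5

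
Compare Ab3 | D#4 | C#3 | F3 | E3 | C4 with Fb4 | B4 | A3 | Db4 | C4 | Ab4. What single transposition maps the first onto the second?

up a minor sixth

Take the first pair: Ab3 → Fb4. A to F spans 6 letter names, so the interval is some kind of sixth.
Ab3 to Fb4 is 8 semitones, which makes it a minor sixth; the second version is higher, so the direction is up.
Checking another pair — C4 → Ab4 — gives the same interval.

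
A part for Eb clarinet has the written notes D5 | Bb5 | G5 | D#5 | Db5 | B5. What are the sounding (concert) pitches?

The Eb clarinet sounds a minor third above written, so transpose each written note up a minor third.
D5 becomes F5
Bb5 becomes Db6
G5 becomes Bb5
D#5 becomes F#5
Db5 becomes Fb5
B5 becomes D6

F5 Db6 Bb5 F#5 Fb5 D6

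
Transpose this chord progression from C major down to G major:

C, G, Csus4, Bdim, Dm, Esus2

C major down to G major is a perfect fourth; each chord root moves by that interval while the quality stays the same.
C: root C down a perfect fourth → G, giving G.
G: root G down a perfect fourth → D, giving D.
Csus4: root C down a perfect fourth → G, giving Gsus4.
Bdim: root B down a perfect fourth → F#, giving F#dim.
Dm: root D down a perfect fourth → A, giving Am.
Esus2: root E down a perfect fourth → B, giving Bsus2.

G D Gsus4 F#dim Am Bsus2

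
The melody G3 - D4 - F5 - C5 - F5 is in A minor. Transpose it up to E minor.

From A up to E is a perfect fifth; apply that to each pitch.
G3 gives D4
D4 gives A4
F5 gives C6
C5 gives G5
F5 gives C6

D4 A4 C6 G5 C6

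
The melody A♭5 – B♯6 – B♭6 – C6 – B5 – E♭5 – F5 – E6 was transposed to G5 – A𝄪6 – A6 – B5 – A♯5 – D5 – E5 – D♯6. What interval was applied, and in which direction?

Take the first pair: Ab5 → G5. A to G spans 2 letter names, so the interval is some kind of second.
G5 to Ab5 is 1 semitone, which makes it a minor second; the second version is lower, so the direction is down.
Checking another pair — E6 → D#6 — gives the same interval.

down a minor second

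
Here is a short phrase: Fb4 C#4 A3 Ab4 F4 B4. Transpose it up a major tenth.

Fb4 up a major tenth is Ab5.
C#4 up a major tenth is E#5.
A3 up a major tenth is C#5.
Ab4: a tenth up reaches C, and 16 semitones makes it C6.
A major tenth up from F4 gives A5.
B4: a tenth up reaches D, and 16 semitones makes it D#6.

Ab5 E#5 C#5 C6 A5 D#6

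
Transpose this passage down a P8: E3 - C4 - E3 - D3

E2 C3 E2 D2

E3 gives E2
C4 gives C3
E3 gives E2
D3 gives D2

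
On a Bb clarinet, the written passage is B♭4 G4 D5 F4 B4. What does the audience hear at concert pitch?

Written C4 on the Bb clarinet sounds as Bb3, a major second lower; apply that shift to every note.
Bb4 → Ab4
G4 → F4
D5 → C5
F4 → Eb4
B4 → A4

Ab4 F4 C5 Eb4 A4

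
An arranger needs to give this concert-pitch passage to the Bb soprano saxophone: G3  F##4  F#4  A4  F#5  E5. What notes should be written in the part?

The Bb soprano saxophone sounds a major second below written, so the written part must be a major second above concert — transpose each note up.
G3 → A3
F##4 → G##4
F#4 → G#4
A4 → B4
F#5 → G#5
E5 → F#5

A3 G##4 G#4 B4 G#5 F#5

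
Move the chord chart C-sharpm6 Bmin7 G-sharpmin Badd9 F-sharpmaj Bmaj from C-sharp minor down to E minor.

Em6 Dmin7 Bmin Dadd9 Amaj Dmaj

C-sharp minor down to E minor is a major sixth; each chord root moves by that interval while the quality stays the same.
C-sharpm6: root C-sharp down a major sixth → E, giving Em6.
Bmin7: root B down a major sixth → D, giving Dmin7.
G-sharpmin: root G-sharp down a major sixth → B, giving Bmin.
Badd9: root B down a major sixth → D, giving Dadd9.
F-sharpmaj: root F-sharp down a major sixth → A, giving Amaj.
Bmaj: root B down a major sixth → D, giving Dmaj.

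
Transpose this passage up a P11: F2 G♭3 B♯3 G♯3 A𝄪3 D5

F2 → Bb3
Gb3 → Cb5
B#3 → E#5
G#3 → C#5
A##3 → D##5
D5 → G6

Bb3 Cb5 E#5 C#5 D##5 G6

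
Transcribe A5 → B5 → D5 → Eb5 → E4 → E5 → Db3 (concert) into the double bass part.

A6 B6 D6 Eb6 E5 E6 Db4

Written C4 sounds as C3 on the double bass, so concert pitches are written a perfect octave up.
A5 gives A6
B5 gives B6
D5 gives D6
Eb5 gives Eb6
E4 gives E5
E5 gives E6
Db3 gives Db4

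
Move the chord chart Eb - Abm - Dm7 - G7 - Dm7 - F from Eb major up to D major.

D Gm C#m7 F#7 C#m7 E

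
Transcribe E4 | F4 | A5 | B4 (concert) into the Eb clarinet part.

C#4 D4 F#5 G#4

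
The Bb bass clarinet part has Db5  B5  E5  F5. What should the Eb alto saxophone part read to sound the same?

Ab4 F#5 B4 C5

First find concert pitch: the Bb bass clarinet sounds a major ninth below written, so Db5 B5 E5 F5 sounds Cb4 A4 D4 Eb4.
Then write for Eb alto saxophone: it sounds a major sixth below written, so the part must be a major sixth above concert.
Cb4 → Ab4
A4 → F#5
D4 → B4
Eb4 → C5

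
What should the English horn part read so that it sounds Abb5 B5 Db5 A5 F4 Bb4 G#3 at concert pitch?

The English horn sounds a perfect fifth below written, so the written part must be a perfect fifth above concert — transpose each note up.
Abb5 becomes Ebb6
B5 becomes F#6
Db5 becomes Ab5
A5 becomes E6
F4 becomes C5
Bb4 becomes F5
G#3 becomes D#4

Ebb6 F#6 Ab5 E6 C5 F5 D#4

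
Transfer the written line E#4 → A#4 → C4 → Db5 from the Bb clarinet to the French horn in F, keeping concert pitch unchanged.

A#4 D#5 F4 Gb5

First find concert pitch: the Bb clarinet sounds a major second below written, so E#4 A#4 C4 Db5 sounds D#4 G#4 Bb3 Cb5.
Then write for French horn in F: it sounds a perfect fifth below written, so the part must be a perfect fifth above concert.
D#4 → A#4
G#4 → D#5
Bb3 → F4
Cb5 → Gb5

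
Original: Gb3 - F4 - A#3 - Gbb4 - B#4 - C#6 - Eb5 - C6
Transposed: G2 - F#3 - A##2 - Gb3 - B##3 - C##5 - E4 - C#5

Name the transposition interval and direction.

Take the first pair: Gb3 → G2. G to G spans 8 letter names, so the interval is some kind of octave.
G2 to Gb3 is 11 semitones, which makes it a diminished octave; the second version is lower, so the direction is down.
Checking another pair — C6 → C#5 — gives the same interval.

down a diminished octave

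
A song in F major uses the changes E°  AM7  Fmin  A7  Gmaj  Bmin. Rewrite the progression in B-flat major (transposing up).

A° DM7 Bbmin D7 Cmaj Emin

F major up to B-flat major is a perfect fourth; each chord root moves by that interval while the quality stays the same.
E°: root E up a perfect fourth → A, giving A°.
AM7: root A up a perfect fourth → D, giving DM7.
Fmin: root F up a perfect fourth → Bb, giving Bbmin.
A7: root A up a perfect fourth → D, giving D7.
Gmaj: root G up a perfect fourth → C, giving Cmaj.
Bmin: root B up a perfect fourth → E, giving Emin.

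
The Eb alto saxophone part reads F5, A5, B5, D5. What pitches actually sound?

Ab4 C5 D5 F4

The Eb alto saxophone sounds a major sixth below written, so transpose each written note down a major sixth.
F5 → Ab4
A5 → C5
B5 → D5
D5 → F4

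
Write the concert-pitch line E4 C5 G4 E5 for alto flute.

The alto flute sounds a perfect fourth below written, so the written part must be a perfect fourth above concert — transpose each note up.
E4 becomes A4
C5 becomes F5
G4 becomes C5
E5 becomes A5

A4 F5 C5 A5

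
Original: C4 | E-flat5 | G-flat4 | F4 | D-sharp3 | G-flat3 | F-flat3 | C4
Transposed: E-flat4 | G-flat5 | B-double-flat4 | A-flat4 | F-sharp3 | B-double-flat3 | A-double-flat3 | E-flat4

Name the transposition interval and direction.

up a minor third

From C4 to Eb4 is 3 letter names — a third of some quality.
C4 to Eb4 is 3 semitones, which makes it a minor third; the second version is higher, so the direction is up.
Checking another pair — C4 → Eb4 — gives the same interval.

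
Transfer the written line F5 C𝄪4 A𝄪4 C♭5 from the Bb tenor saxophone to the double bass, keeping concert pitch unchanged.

Eb5 B#3 G##4 Bbb4

First find concert pitch: the Bb tenor saxophone sounds a major ninth below written, so F5 C𝄪4 A𝄪4 C♭5 sounds Eb4 B#2 G##3 Bbb3.
Then write for double bass: it sounds a perfect octave below written, so the part must be a perfect octave above concert.
Eb4 → Eb5
B#2 → B#3
G##3 → G##4
Bbb3 → Bbb4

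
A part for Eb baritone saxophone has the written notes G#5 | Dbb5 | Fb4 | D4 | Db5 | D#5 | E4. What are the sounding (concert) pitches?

B3 Fbb3 Abb2 F2 Fb3 F#3 G2

Written C4 on the Eb baritone saxophone sounds as Eb2, a major thirteenth lower; apply that shift to every note.
G#5 becomes B3
Dbb5 becomes Fbb3
Fb4 becomes Abb2
D4 becomes F2
Db5 becomes Fb3
D#5 becomes F#3
E4 becomes G2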